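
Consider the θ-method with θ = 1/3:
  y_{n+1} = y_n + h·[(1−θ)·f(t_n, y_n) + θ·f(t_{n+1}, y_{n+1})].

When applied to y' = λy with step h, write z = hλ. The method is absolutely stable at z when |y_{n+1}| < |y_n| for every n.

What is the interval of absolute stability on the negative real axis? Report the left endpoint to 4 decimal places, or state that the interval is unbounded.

(-6.0000, 0).

Test eqn y'=λy, z=hλ:
  y_{n+1} = y_n + z·[2/3·y_n + 1/3·y_{n+1}] ⇒ (1 − 1/3z)y_{n+1} = (1 + 2/3z)y_n
  ⇒ R(z) = (1 + 2/3z)/(1 − 1/3z).

Solve |R(x)|<1 on ℝ⁻.
x=-1.69: |R|=0.0810
R=−1: 1+2/3x = −1+1/3x ⇒ -1/3x=2 ⇒ x=2/(-1/3)=-6.0000
Confirm numerically:
  x=-5.356: |R|=0.92293 <1
  x=-5.000: |R|=0.87500 <1
  x=-4.140: |R|=0.73950 <1
  x=-3.766: |R|=0.66982 <1
  x=-6.280: |R|=1.03017 >1
  x=-6.153: |R|=1.01672 >1
  x=-6.021: |R|=1.00233 >1
So |R|<1 on (-6.0000, 0).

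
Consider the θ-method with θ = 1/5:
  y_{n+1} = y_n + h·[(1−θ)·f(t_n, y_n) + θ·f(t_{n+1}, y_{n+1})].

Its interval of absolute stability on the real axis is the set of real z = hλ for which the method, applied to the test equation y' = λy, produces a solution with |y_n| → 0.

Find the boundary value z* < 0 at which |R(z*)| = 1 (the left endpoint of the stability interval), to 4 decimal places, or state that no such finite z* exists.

z* = -3.3333.

With y'=λy (z=hλ):
  y_{n+1} = y_n + z·[4/5·y_n + 1/5·y_{n+1}] ⇒ (1 − 1/5z)y_{n+1} = (1 + 4/5z)y_n
  Hence R(z) = (1 + 4/5z)/(1 − 1/5z).

Find x<0 with |R(x)|<1.
x=-1.08: |R|=0.1118
R=−1: 1+4/5x = −1+1/5x ⇒ -3/5x=2 ⇒ x=2/(-3/5)=-3.3333
Confirm numerically:
  x=-2.751: |R|=0.77461 <1
  x=-2.318: |R|=0.58377 <1
  x=-1.473: |R|=0.13780 <1
  x=-3.480: |R|=1.05189 >1
  x=-3.453: |R|=1.04247 >1
  x=-3.379: |R|=1.01635 >1
So |R|<1 on (-3.3333, 0).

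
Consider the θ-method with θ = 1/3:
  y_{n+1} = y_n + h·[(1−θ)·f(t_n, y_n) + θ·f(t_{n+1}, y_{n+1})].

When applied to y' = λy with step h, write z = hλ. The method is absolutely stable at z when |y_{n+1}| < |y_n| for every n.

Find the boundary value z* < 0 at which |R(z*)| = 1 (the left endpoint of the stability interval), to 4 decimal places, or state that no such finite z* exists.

left endpoint -6.0000.

Set f=λy, z=hλ:
  y_{n+1} = y_n + z·[2/3·y_n + 1/3·y_{n+1}] ⇒ (1 − 1/3z)y_{n+1} = (1 + 2/3z)y_n
  so R(z) = (1 + 2/3z)/(1 − 1/3z).

Boundary: |R(x)|=1, x<0.
x=-1.29: |R|=0.0979
R=−1: 1+2/3x = −1+1/3x ⇒ -1/3x=2 ⇒ x=2/(-1/3)=-6.0000
Confirm numerically:
  x=-5.560: |R|=0.94860 <1
  x=-2.773: |R|=0.44102 <1
  x=-2.516: |R|=0.36838 <1
  x=-6.365: |R|=1.03897 >1
  x=-6.028: |R|=1.00310 >1
Stable set (-6.0000, 0).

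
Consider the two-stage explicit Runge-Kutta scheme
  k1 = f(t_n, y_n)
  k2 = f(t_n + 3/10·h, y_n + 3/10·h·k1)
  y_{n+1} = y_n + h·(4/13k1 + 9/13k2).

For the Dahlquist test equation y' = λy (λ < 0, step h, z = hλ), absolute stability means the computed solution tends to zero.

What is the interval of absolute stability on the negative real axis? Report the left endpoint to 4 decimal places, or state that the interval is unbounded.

(-4.8148, 0).

On y'=λy, z=hλ:
  k1=λy_n ⇒ h·k1=z·y_n;  k2=λ(1+3/10z)y_n ⇒ h·k2=z(1+3/10z)y_n
  y_{n+1}/y_n = 1 + 4/13z + 9/13z(1+3/10z) = 1 + z + 27/130z²
  ⇒ R(z) = 1 + z + 27/130z².

Solve |R(x)|<1 on ℝ⁻.
x=-0.39: |R|=0.6416
R=1: x+27/130x²=0 ⇒ x=−130/27=-4.8148; min R=1−1/(4·27/130)=-0.2037>−1
Confirm numerically:
  x=-4.766: |R|=0.95168 <1
  x=-2.565: |R|=0.19855 <1
  x=-2.052: |R|=0.17747 <1
  x=-5.173: |R|=1.38483 >1
  x=-5.057: |R|=1.25437 >1
  x=-4.966: |R|=1.15593 >1
Interval (-4.8148, 0).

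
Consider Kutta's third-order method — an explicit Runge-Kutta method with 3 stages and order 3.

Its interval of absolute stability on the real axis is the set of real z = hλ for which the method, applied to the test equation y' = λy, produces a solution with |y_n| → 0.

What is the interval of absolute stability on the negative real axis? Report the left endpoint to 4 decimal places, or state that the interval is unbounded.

(-2.5127, 0).

Test eqn y'=λy, z=hλ:
  order 3, 3-stage ⇒ R(z)=1+z+z^2/2+z^3/6
  (e.g. R(-0.35)=0.70410, |R|=0.70410)

Need |R(x)|<1, x<0.
x=-0.35: |R|=0.7041
|R(-1.4)|=0.1227 |R(-1.37)|=0.1399 |R(-0.99)|=0.3383
Bisect:
  x_lo=-3.0232 |R|=2.0585  x_hi=-0.1567 |R|=0.8549
  mid=-1.58996 |R|=0.00413 →hi
  mid=-2.30658 |R|=0.69171 →hi
  mid=-2.66489 |R|=1.26825 →lo
  mid=-2.48573 |R|=0.95614 →hi
  mid=-2.57531 |R|=1.10587 →lo
  mid=-2.53052 |R|=1.02947 →lo
  mid=-2.50813 |R|=0.99243 →hi
  ...
  [-2.51285,-2.51268] ⇒ x*=-2.5127
Interval (-2.5127, 0).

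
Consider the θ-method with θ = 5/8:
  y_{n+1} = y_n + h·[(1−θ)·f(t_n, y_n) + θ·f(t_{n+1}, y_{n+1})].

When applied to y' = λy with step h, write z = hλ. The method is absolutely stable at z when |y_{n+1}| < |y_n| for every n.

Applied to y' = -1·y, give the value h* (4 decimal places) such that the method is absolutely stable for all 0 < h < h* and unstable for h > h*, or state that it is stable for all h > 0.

Test eqn y'=λy, z=hλ:
  y_{n+1} = y_n + z·[3/8·y_n + 5/8·y_{n+1}] ⇒ (1 − 5/8z)y_{n+1} = (1 + 3/8z)y_n
  so R(z) = (1 + 3/8z)/(1 − 5/8z).

Boundary: |R(x)|=1, x<0.
x=-0.9: |R|=0.4240
x=-2: |R|=0.1111
x=-10: |R|=0.3793
x=-100: |R|=0.5748
θ=5/8≥1/2 ⇒ |1+3/8x|<|1−5/8x| ∀x<0 ⇒ unbounded interval.

interval (−∞, 0). Any h>0 works for λ=-1.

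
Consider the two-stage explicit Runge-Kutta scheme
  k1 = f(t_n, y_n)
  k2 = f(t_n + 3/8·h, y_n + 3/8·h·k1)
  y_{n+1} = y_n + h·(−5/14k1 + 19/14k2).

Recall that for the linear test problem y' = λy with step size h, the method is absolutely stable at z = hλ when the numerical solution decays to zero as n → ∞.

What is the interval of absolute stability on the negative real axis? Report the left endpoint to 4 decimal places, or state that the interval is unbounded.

With y'=λy (z=hλ):
  k1=λy_n ⇒ h·k1=z·y_n;  k2=λ(1+3/8z)y_n ⇒ h·k2=z(1+3/8z)y_n
  y_{n+1}/y_n = 1 − 5/14z + 19/14z(1+3/8z) = 1 + z + 57/112z²
  Hence R(z) = 1 + z + 57/112z².

Boundary: |R(x)|=1, x<0.
x=-1.34: |R|=0.5738
R=1: x+57/112x²=0 ⇒ x=−112/57=-1.9649; min R=1−1/(4·57/112)=0.5088>−1
Confirm numerically:
  x=-1.712: |R|=0.77964 <1
  x=-1.589: |R|=0.69600 <1
  x=-1.350: |R|=0.57752 <1
  x=-2.377: |R|=1.49851 >1
  x=-2.028: |R|=1.06511 >1
Stable set (-1.9649, 0).

z∈(-1.9649,0).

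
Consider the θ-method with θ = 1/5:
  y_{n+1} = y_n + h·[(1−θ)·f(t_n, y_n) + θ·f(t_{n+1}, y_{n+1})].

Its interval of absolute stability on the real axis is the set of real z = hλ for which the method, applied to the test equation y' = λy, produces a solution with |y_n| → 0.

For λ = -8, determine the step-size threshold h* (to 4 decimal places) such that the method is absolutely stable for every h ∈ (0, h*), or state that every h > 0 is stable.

With y'=λy (z=hλ):
  y_{n+1} = y_n + z·[4/5·y_n + 1/5·y_{n+1}] ⇒ (1 − 1/5z)y_{n+1} = (1 + 4/5z)y_n
  ⇒ R(z) = (1 + 4/5z)/(1 − 1/5z).

Need |R(x)|<1, x<0.
x=-0.64: |R|=0.4326
R=−1: 1+4/5x = −1+1/5x ⇒ -3/5x=2 ⇒ x=2/(-3/5)=-3.3333
Confirm numerically:
  x=-3.166: |R|=0.93853 <1
  x=-1.877: |R|=0.36469 <1
  x=-1.487: |R|=0.14614 <1
  x=-3.655: |R|=1.11150 >1
  x=-3.602: |R|=1.09370 >1
  x=-3.568: |R|=1.08217 >1
So |R|<1 on (-3.3333, 0).

(-3.3333,0); λ=-8 ⇒ h* = (10/3)/8 = 0.4167.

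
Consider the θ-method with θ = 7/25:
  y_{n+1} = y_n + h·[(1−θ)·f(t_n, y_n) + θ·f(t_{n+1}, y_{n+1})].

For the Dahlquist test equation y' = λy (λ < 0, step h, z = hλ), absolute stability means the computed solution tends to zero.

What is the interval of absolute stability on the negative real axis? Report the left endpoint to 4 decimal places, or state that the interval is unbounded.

(-4.5455, 0).

With y'=λy (z=hλ):
  y_{n+1} = y_n + z·[18/25·y_n + 7/25·y_{n+1}] ⇒ (1 − 7/25z)y_{n+1} = (1 + 18/25z)y_n
  R(z) = (1 + 18/25z)/(1 − 7/25z).

Boundary: |R(x)|=1, x<0.
x=-1.62: |R|=0.1145
R=−1: 1+18/25x = −1+7/25x ⇒ -11/25x=2 ⇒ x=2/(-11/25)=-4.5455
Confirm numerically:
  x=-3.689: |R|=0.81463 <1
  x=-3.167: |R|=0.67854 <1
  x=-2.448: |R|=0.45244 <1
  x=-5.052: |R|=1.09231 >1
  x=-4.770: |R|=1.04230 >1
  x=-4.568: |R|=1.00435 >1
Stable set (-4.5455, 0).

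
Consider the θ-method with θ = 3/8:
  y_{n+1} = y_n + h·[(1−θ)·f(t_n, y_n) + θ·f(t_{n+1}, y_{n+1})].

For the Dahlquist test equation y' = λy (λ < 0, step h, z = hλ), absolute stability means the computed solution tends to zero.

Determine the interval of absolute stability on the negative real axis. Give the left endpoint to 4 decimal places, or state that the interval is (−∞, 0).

(-8.0000, 0).

Test eqn y'=λy, z=hλ:
  y_{n+1} = y_n + z·[5/8·y_n + 3/8·y_{n+1}] ⇒ (1 − 3/8z)y_{n+1} = (1 + 5/8z)y_n
  R(z) = (1 + 5/8z)/(1 − 3/8z).

Find x<0 with |R(x)|<1.
x=-1.56: |R|=0.0158
R=−1: 1+5/8x = −1+3/8x ⇒ -1/4x=2 ⇒ x=2/(-1/4)=-8.0000
Confirm numerically:
  x=-7.298: |R|=0.95303 <1
  x=-6.814: |R|=0.91660 <1
  x=-6.642: |R|=0.90274 <1
  x=-4.268: |R|=0.64122 <1
  x=-8.526: |R|=1.03133 >1
  x=-8.356: |R|=1.02153 >1
  x=-8.147: |R|=1.00906 >1
Interval (-8.0000, 0).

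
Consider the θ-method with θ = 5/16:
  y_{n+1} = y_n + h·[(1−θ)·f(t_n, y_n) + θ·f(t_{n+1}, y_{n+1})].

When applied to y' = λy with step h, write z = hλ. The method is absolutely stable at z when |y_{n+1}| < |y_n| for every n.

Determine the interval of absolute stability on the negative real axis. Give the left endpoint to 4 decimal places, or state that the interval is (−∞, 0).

Test eqn y'=λy, z=hλ:
  y_{n+1} = y_n + z·[11/16·y_n + 5/16·y_{n+1}] ⇒ (1 − 5/16z)y_{n+1} = (1 + 11/16z)y_n
  so R(z) = (1 + 11/16z)/(1 − 5/16z).

Solve |R(x)|<1 on ℝ⁻.
x=-0.6: |R|=0.4947
R=−1: 1+11/16x = −1+5/16x ⇒ -3/8x=2 ⇒ x=2/(-3/8)=-5.3333
Confirm numerically:
  x=-5.024: |R|=0.95486 <1
  x=-3.039: |R|=0.55871 <1
  x=-2.623: |R|=0.44146 <1
  x=-5.728: |R|=1.05305 >1
  x=-5.602: |R|=1.03663 >1
  x=-5.568: |R|=1.03212 >1
Interval (-5.3333, 0).

z∈(-5.3333,0).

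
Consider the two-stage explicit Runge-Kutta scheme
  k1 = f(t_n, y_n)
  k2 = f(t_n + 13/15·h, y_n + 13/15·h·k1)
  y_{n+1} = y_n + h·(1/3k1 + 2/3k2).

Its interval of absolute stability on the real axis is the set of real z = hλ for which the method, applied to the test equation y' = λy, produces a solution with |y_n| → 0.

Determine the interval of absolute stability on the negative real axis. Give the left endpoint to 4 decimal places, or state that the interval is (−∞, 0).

Set f=λy, z=hλ:
  k1=λy_n ⇒ h·k1=z·y_n;  k2=λ(1+13/15z)y_n ⇒ h·k2=z(1+13/15z)y_n
  y_{n+1}/y_n = 1 + 1/3z + 2/3z(1+13/15z) = 1 + z + 26/45z²
  Hence R(z) = 1 + z + 26/45z².

Boundary: |R(x)|=1, x<0.
x=-1.71: |R|=0.9795
R=1: x+26/45x²=0 ⇒ x=−45/26=-1.7308; min R=1−1/(4·26/45)=0.5673>−1
Confirm numerically:
  x=-1.512: |R|=0.80888 <1
  x=-0.740: |R|=0.57639 <1
  x=-0.723: |R|=0.57902 <1
  x=-1.918: |R|=1.20748 >1
  x=-1.887: |R|=1.17033 >1
  x=-1.834: |R|=1.10939 >1
Stable set (-1.7308, 0).

z∈(-1.7308,0).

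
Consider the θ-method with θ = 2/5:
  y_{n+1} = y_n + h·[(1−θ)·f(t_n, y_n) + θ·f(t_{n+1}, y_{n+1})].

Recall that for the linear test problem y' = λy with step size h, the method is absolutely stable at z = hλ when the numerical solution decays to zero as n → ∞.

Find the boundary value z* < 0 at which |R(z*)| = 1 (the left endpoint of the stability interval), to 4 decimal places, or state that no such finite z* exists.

left endpoint -10.0000.

Set f=λy, z=hλ:
  y_{n+1} = y_n + z·[3/5·y_n + 2/5·y_{n+1}] ⇒ (1 − 2/5z)y_{n+1} = (1 + 3/5z)y_n
  so R(z) = (1 + 3/5z)/(1 − 2/5z).

Need |R(x)|<1, x<0.
x=-1.69: |R|=0.0084
R=−1: 1+3/5x = −1+2/5x ⇒ -1/5x=2 ⇒ x=2/(-1/5)=-10.0000
Confirm numerically:
  x=-8.834: |R|=0.94856 <1
  x=-6.932: |R|=0.83736 <1
  x=-4.530: |R|=0.61095 <1
  x=-10.578: |R|=1.02210 >1
  x=-10.472: |R|=1.01819 >1
  x=-10.356: |R|=1.01385 >1
So |R|<1 on (-10.0000, 0).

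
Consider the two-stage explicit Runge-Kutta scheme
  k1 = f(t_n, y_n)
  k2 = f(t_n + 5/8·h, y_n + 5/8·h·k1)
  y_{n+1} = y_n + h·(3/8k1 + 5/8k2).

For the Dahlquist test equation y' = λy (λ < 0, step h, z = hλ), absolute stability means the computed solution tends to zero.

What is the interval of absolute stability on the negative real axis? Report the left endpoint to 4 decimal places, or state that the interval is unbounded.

Set f=λy, z=hλ:
  k1=λy_n ⇒ h·k1=z·y_n;  k2=λ(1+5/8z)y_n ⇒ h·k2=z(1+5/8z)y_n
  y_{n+1}/y_n = 1 + 3/8z + 5/8z(1+5/8z) = 1 + z + 25/64z²
  so R(z) = 1 + z + 25/64z².

Find x<0 with |R(x)|<1.
x=-1.65: |R|=0.4135
R=1: x+25/64x²=0 ⇒ x=−64/25=-2.5600; min R=1−1/(4·25/64)=0.3600>−1
Confirm numerically:
  x=-2.251: |R|=0.72830 <1
  x=-1.915: |R|=0.51751 <1
  x=-1.354: |R|=0.36214 <1
  x=-2.913: |R|=1.40168 >1
  x=-2.877: |R|=1.35625 >1
  x=-2.605: |R|=1.04579 >1
Stable set (-2.5600, 0).

(-2.5600, 0).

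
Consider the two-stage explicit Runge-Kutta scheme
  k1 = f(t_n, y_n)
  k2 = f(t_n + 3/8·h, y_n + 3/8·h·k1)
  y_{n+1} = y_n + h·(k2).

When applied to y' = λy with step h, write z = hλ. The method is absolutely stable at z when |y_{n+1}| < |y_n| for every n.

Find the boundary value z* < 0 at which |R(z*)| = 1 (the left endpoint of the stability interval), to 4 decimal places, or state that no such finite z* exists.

left endpoint -2.6667.

On y'=λy, z=hλ:
  k1=λy_n ⇒ h·k1=z·y_n;  k2=λ(1+3/8z)y_n ⇒ h·k2=z(1+3/8z)y_n
  y_{n+1}/y_n = 1 + z(1+3/8z) = 1 + z + 3/8z²
  ⇒ R(z) = 1 + z + 3/8z².

Boundary: |R(x)|=1, x<0.
x=-1.77: |R|=0.4048
R=1: x+3/8x²=0 ⇒ x=−8/3=-2.6667; min R=1−1/(4·3/8)=0.3333>−1
Confirm numerically:
  x=-1.978: |R|=0.48918 <1
  x=-1.354: |R|=0.33349 <1
  x=-1.318: |R|=0.33342 <1
  x=-3.254: |R|=1.71669 >1
  x=-3.153: |R|=1.57503 >1
  x=-2.885: |R|=1.23621 >1
So |R|<1 on (-2.6667, 0).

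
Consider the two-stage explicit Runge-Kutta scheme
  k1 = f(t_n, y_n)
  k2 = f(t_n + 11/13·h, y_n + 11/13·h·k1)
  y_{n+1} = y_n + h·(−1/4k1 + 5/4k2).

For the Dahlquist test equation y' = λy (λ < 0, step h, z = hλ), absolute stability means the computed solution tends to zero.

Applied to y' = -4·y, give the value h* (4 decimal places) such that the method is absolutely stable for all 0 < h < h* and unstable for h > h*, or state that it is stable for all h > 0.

Set f=λy, z=hλ:
  k1=λy_n ⇒ h·k1=z·y_n;  k2=λ(1+11/13z)y_n ⇒ h·k2=z(1+11/13z)y_n
  y_{n+1}/y_n = 1 − 1/4z + 5/4z(1+11/13z) = 1 + z + 55/52z²
  so R(z) = 1 + z + 55/52z².

Boundary: |R(x)|=1, x<0.
x=-1.61: |R|=2.1316
R=1: x+55/52x²=0 ⇒ x=−52/55=-0.9455; min R=1−1/(4·55/52)=0.7636>−1
Confirm numerically:
  x=-0.827: |R|=0.89639 <1
  x=-0.793: |R|=0.87213 <1
  x=-0.642: |R|=0.79394 <1
  x=-1.504: |R|=1.88852 >1
  x=-1.445: |R|=1.76349 >1
  x=-1.427: |R|=1.72681 >1
Interval (-0.9455, 0).

(-0.9455,0); λ=-4 ⇒ h* = (52/55)/4 = 0.2364.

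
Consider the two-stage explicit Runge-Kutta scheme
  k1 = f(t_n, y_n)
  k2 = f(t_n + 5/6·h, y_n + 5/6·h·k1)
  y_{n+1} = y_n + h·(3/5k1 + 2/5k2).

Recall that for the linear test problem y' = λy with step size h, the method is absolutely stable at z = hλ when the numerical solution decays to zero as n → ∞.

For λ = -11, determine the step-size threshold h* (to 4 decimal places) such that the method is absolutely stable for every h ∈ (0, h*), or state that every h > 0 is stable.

(-3.0000,0); λ=-11 ⇒ h* = (3)/11 = 0.2727.

On y'=λy, z=hλ:
  k1=λy_n ⇒ h·k1=z·y_n;  k2=λ(1+5/6z)y_n ⇒ h·k2=z(1+5/6z)y_n
  y_{n+1}/y_n = 1 + 3/5z + 2/5z(1+5/6z) = 1 + z + 1/3z²
  so R(z) = 1 + z + 1/3z².

Need |R(x)|<1, x<0.
x=-0.97: |R|=0.3436
R=1: x+1/3x²=0 ⇒ x=−3=-3.0000; min R=1−1/(4·1/3)=0.2500>−1
Confirm numerically:
  x=-2.539: |R|=0.60984 <1
  x=-1.639: |R|=0.25644 <1
  x=-1.531: |R|=0.25032 <1
  x=-1.203: |R|=0.27940 <1
  x=-3.583: |R|=1.69630 >1
  x=-3.421: |R|=1.48008 >1
  x=-3.356: |R|=1.39825 >1
Interval (-3.0000, 0).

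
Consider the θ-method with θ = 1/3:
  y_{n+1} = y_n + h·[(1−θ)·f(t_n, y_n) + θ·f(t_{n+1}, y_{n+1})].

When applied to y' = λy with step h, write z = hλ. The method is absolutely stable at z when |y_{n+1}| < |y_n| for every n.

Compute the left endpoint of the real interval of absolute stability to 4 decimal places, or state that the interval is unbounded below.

left endpoint -6.0000.

On y'=λy, z=hλ:
  y_{n+1} = y_n + z·[2/3·y_n + 1/3·y_{n+1}] ⇒ (1 − 1/3z)y_{n+1} = (1 + 2/3z)y_n
  Hence R(z) = (1 + 2/3z)/(1 − 1/3z).

Find x<0 with |R(x)|<1.
x=-0.87: |R|=0.3256
R=−1: 1+2/3x = −1+1/3x ⇒ -1/3x=2 ⇒ x=2/(-1/3)=-6.0000
Confirm numerically:
  x=-5.412: |R|=0.93010 <1
  x=-3.849: |R|=0.68594 <1
  x=-3.459: |R|=0.60660 <1
  x=-6.573: |R|=1.05986 >1
  x=-6.053: |R|=1.00585 >1
Stable set (-6.0000, 0).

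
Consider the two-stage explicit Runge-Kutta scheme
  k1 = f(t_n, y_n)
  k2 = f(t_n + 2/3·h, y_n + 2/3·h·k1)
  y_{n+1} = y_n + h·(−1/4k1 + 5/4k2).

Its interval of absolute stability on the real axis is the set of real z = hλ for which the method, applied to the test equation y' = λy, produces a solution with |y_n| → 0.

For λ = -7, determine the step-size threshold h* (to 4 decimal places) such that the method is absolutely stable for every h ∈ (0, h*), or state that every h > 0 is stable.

On y'=λy, z=hλ:
  k1=λy_n ⇒ h·k1=z·y_n;  k2=λ(1+2/3z)y_n ⇒ h·k2=z(1+2/3z)y_n
  y_{n+1}/y_n = 1 − 1/4z + 5/4z(1+2/3z) = 1 + z + 5/6z²
  ⇒ R(z) = 1 + z + 5/6z².

Solve |R(x)|<1 on ℝ⁻.
x=-0.36: |R|=0.7480
R=1: x+5/6x²=0 ⇒ x=−6/5=-1.2000; min R=1−1/(4·5/6)=0.7000>−1
Confirm numerically:
  x=-1.158: |R|=0.95947 <1
  x=-1.035: |R|=0.85769 <1
  x=-0.892: |R|=0.77105 <1
  x=-0.746: |R|=0.71776 <1
  x=-1.618: |R|=1.56360 >1
  x=-1.285: |R|=1.09102 >1
  x=-1.278: |R|=1.08307 >1
Stable set (-1.2000, 0).

(-1.2000,0); λ=-7 ⇒ h* = (6/5)/7 = 0.1714.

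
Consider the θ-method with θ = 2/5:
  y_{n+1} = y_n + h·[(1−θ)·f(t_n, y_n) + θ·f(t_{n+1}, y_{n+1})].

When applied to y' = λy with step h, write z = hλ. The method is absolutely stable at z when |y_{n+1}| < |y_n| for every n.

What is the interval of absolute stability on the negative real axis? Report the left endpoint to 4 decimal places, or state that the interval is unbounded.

z∈(-10.0000,0).

With y'=λy (z=hλ):
  y_{n+1} = y_n + z·[3/5·y_n + 2/5·y_{n+1}] ⇒ (1 − 2/5z)y_{n+1} = (1 + 3/5z)y_n
  Hence R(z) = (1 + 3/5z)/(1 − 2/5z).

Need |R(x)|<1, x<0.
x=-1.46: |R|=0.0783
R=−1: 1+3/5x = −1+2/5x ⇒ -1/5x=2 ⇒ x=2/(-1/5)=-10.0000
Confirm numerically:
  x=-9.667: |R|=0.98632 <1
  x=-9.305: |R|=0.97056 <1
  x=-7.787: |R|=0.89244 <1
  x=-6.424: |R|=0.79964 <1
  x=-10.387: |R|=1.01502 >1
  x=-10.312: |R|=1.01218 >1
  x=-10.295: |R|=1.01153 >1
Stable set (-10.0000, 0).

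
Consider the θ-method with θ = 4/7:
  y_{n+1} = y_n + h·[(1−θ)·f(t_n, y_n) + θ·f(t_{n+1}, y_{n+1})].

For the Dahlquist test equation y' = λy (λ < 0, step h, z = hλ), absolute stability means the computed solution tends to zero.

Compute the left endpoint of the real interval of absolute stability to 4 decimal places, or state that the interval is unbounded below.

(−∞, 0) — no finite endpoint.

On y'=λy, z=hλ:
  y_{n+1} = y_n + z·[3/7·y_n + 4/7·y_{n+1}] ⇒ (1 − 4/7z)y_{n+1} = (1 + 3/7z)y_n
  so R(z) = (1 + 3/7z)/(1 − 4/7z).

Need |R(x)|<1, x<0.
x=-0.76: |R|=0.4701
x=-2: |R|=0.0667
x=-10: |R|=0.4894
x=-100: |R|=0.7199
θ=4/7≥1/2 ⇒ |1+3/7x|<|1−4/7x| ∀x<0 ⇒ interval (−∞,0).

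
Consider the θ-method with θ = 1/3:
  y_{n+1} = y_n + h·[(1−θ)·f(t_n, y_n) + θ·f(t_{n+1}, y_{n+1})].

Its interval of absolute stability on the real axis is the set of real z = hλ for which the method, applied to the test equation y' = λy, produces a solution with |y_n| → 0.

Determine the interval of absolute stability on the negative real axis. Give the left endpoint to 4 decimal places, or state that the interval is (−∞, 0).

(-6.0000, 0).

Set f=λy, z=hλ:
  y_{n+1} = y_n + z·[2/3·y_n + 1/3·y_{n+1}] ⇒ (1 − 1/3z)y_{n+1} = (1 + 2/3z)y_n
  ⇒ R(z) = (1 + 2/3z)/(1 − 1/3z).

Need |R(x)|<1, x<0.
x=-1.15: |R|=0.1687
R=−1: 1+2/3x = −1+1/3x ⇒ -1/3x=2 ⇒ x=2/(-1/3)=-6.0000
Confirm numerically:
  x=-5.965: |R|=0.99610 <1
  x=-4.663: |R|=0.82553 <1
  x=-4.594: |R|=0.81485 <1
  x=-4.274: |R|=0.76272 <1
  x=-6.525: |R|=1.05512 >1
  x=-6.273: |R|=1.02944 >1
Stable set (-6.0000, 0).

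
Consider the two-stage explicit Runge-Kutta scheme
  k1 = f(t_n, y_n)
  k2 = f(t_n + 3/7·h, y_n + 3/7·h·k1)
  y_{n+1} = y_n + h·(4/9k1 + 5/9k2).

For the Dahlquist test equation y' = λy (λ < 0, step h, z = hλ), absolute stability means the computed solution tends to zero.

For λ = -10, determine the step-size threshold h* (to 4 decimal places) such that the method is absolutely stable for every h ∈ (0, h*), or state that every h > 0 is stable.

Set f=λy, z=hλ:
  k1=λy_n ⇒ h·k1=z·y_n;  k2=λ(1+3/7z)y_n ⇒ h·k2=z(1+3/7z)y_n
  y_{n+1}/y_n = 1 + 4/9z + 5/9z(1+3/7z) = 1 + z + 5/21z²
  ⇒ R(z) = 1 + z + 5/21z².

Need |R(x)|<1, x<0.
x=-0.87: |R|=0.3102
R=1: x+5/21x²=0 ⇒ x=−21/5=-4.2000; min R=1−1/(4·5/21)=-0.0500>−1
Confirm numerically:
  x=-3.454: |R|=0.38650 <1
  x=-2.530: |R|=0.00598 <1
  x=-2.481: |R|=0.01544 <1
  x=-4.456: |R|=1.27160 >1
  x=-4.445: |R|=1.25929 >1
  x=-4.421: |R|=1.23263 >1
Interval (-4.2000, 0).

(-4.2000,0); λ=-10 ⇒ h* = (21/5)/10 = 0.4200.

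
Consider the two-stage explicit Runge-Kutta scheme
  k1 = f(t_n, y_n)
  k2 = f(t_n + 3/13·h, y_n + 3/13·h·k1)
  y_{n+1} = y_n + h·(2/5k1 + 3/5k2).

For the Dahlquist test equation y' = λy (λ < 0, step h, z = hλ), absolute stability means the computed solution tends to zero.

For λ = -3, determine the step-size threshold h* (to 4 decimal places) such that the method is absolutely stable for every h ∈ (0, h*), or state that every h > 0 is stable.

(-7.2222,0); λ=-3 ⇒ h* = (65/9)/3 = 2.4074.

On y'=λy, z=hλ:
  k1=λy_n ⇒ h·k1=z·y_n;  k2=λ(1+3/13z)y_n ⇒ h·k2=z(1+3/13z)y_n
  y_{n+1}/y_n = 1 + 2/5z + 3/5z(1+3/13z) = 1 + z + 9/65z²
  Hence R(z) = 1 + z + 9/65z².

Boundary: |R(x)|=1, x<0.
x=-0.66: |R|=0.4003
R=1: x+9/65x²=0 ⇒ x=−65/9=-7.2222; min R=1−1/(4·9/65)=-0.8056>−1
Confirm numerically:
  x=-5.328: |R|=0.39741 <1
  x=-4.331: |R|=0.73380 <1
  x=-3.716: |R|=0.80403 <1
  x=-7.598: |R|=1.39533 >1
  x=-7.534: |R|=1.32524 >1
So |R|<1 on (-7.2222, 0).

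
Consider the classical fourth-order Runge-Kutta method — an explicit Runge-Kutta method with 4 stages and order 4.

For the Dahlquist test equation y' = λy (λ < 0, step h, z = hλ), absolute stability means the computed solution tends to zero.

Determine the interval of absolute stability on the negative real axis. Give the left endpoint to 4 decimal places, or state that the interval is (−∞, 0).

(-2.7853, 0).

On y'=λy, z=hλ:
  order 4, 4-stage ⇒ R(z)=1+z+z^2/2+z^3/6+z^4/24
  (e.g. R(-0.53)=0.58892, |R|=0.58892)

Need |R(x)|<1, x<0.
x=-0.53: |R|=0.5889
|R(-2.01)|=0.3367 |R(-1.68)|=0.2728 |R(-0.92)|=0.4033
Bisect:
  x_lo=-3.3835 |R|=2.3454  x_hi=-0.2332 |R|=0.7920
  mid=-1.80835 |R|=0.28670 →hi
  mid=-2.59591 |R|=0.75004 →hi
  mid=-2.98968 |R|=1.35450 →lo
  mid=-2.79279 |R|=1.01137 →lo
  mid=-2.69435 |R|=0.87132 →hi
  mid=-2.74357 |R|=0.93890 →hi
  mid=-2.76818 |R|=0.97451 →hi
  mid=-2.78049 |R|=0.99278 →hi
  mid=-2.78664 |R|=1.00204 →lo
  ...
  [-2.78530,-2.78510] ⇒ x*=-2.7853
Interval (-2.7853, 0).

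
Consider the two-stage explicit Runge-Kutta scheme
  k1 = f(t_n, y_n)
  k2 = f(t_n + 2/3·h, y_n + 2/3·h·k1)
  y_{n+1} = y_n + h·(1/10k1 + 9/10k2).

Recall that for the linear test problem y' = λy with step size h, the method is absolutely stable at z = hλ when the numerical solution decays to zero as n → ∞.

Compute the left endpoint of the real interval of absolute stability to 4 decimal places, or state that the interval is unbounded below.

left endpoint -1.6667.

Set f=λy, z=hλ:
  k1=λy_n ⇒ h·k1=z·y_n;  k2=λ(1+2/3z)y_n ⇒ h·k2=z(1+2/3z)y_n
  y_{n+1}/y_n = 1 + 1/10z + 9/10z(1+2/3z) = 1 + z + 3/5z²
  R(z) = 1 + z + 3/5z².

Need |R(x)|<1, x<0.
x=-1.42: |R|=0.7898
R=1: x+3/5x²=0 ⇒ x=−5/3=-1.6667; min R=1−1/(4·3/5)=0.5833>−1
Confirm numerically:
  x=-1.579: |R|=0.91694 <1
  x=-1.372: |R|=0.75743 <1
  x=-1.072: |R|=0.61751 <1
  x=-0.671: |R|=0.59914 <1
  x=-2.099: |R|=1.54448 >1
  x=-2.061: |R|=1.48763 >1
  x=-1.934: |R|=1.31021 >1
Interval (-1.6667, 0).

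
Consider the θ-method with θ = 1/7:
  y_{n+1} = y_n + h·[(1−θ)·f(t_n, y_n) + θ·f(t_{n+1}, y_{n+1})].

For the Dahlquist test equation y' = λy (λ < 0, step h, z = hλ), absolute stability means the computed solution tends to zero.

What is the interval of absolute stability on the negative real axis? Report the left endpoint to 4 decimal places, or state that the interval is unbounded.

z∈(-2.8000,0).

On y'=λy, z=hλ:
  y_{n+1} = y_n + z·[6/7·y_n + 1/7·y_{n+1}] ⇒ (1 − 1/7z)y_{n+1} = (1 + 6/7z)y_n
  ⇒ R(z) = (1 + 6/7z)/(1 − 1/7z).

Boundary: |R(x)|=1, x<0.
x=-0.76: |R|=0.3144
R=−1: 1+6/7x = −1+1/7x ⇒ -5/7x=2 ⇒ x=2/(-5/7)=-2.8000
Confirm numerically:
  x=-2.434: |R|=0.80602 <1
  x=-1.591: |R|=0.29636 <1
  x=-1.514: |R|=0.24477 <1
  x=-3.179: |R|=1.18617 >1
  x=-3.019: |R|=1.10929 >1
Stable set (-2.8000, 0).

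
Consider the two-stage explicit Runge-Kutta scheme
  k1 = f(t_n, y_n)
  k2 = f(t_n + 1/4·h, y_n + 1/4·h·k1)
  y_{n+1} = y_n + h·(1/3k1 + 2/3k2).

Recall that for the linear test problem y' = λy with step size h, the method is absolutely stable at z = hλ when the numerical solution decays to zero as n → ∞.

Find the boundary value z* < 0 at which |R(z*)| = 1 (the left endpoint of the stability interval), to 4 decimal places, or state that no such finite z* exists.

left endpoint -6.0000.

With y'=λy (z=hλ):
  k1=λy_n ⇒ h·k1=z·y_n;  k2=λ(1+1/4z)y_n ⇒ h·k2=z(1+1/4z)y_n
  y_{n+1}/y_n = 1 + 1/3z + 2/3z(1+1/4z) = 1 + z + 1/6z²
  R(z) = 1 + z + 1/6z².

Solve |R(x)|<1 on ℝ⁻.
x=-0.83: |R|=0.2848
R=1: x+1/6x²=0 ⇒ x=−6=-6.0000; min R=1−1/(4·1/6)=-0.5000>−1
Confirm numerically:
  x=-5.892: |R|=0.89394 <1
  x=-5.444: |R|=0.49552 <1
  x=-2.950: |R|=0.49958 <1
  x=-6.175: |R|=1.18010 >1
  x=-6.138: |R|=1.14117 >1
So |R|<1 on (-6.0000, 0).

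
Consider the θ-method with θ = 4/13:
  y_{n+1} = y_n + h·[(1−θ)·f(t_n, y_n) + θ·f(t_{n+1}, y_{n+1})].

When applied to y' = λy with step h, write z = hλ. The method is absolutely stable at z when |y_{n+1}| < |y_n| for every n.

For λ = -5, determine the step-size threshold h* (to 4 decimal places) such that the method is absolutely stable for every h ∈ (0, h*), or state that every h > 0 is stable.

With y'=λy (z=hλ):
  y_{n+1} = y_n + z·[9/13·y_n + 4/13·y_{n+1}] ⇒ (1 − 4/13z)y_{n+1} = (1 + 9/13z)y_n
  Hence R(z) = (1 + 9/13z)/(1 − 4/13z).

Find x<0 with |R(x)|<1.
x=-1.36: |R|=0.0412
R=−1: 1+9/13x = −1+4/13x ⇒ -5/13x=2 ⇒ x=2/(-5/13)=-5.2000
Confirm numerically:
  x=-4.656: |R|=0.91399 <1
  x=-3.003: |R|=0.56081 <1
  x=-2.961: |R|=0.54939 <1
  x=-2.133: |R|=0.28780 <1
  x=-5.613: |R|=1.05825 >1
  x=-5.538: |R|=1.04808 >1
Interval (-5.2000, 0).

(-5.2000,0); λ=-5 ⇒ h* = (26/5)/5 = 1.0400.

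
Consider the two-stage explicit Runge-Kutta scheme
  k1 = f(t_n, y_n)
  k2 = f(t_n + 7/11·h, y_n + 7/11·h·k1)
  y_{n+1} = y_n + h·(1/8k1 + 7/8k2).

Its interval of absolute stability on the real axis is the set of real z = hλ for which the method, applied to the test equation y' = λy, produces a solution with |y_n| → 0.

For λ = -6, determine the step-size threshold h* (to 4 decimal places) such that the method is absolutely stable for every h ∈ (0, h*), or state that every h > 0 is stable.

(-1.7959,0); λ=-6 ⇒ h* = (88/49)/6 = 0.2993.

On y'=λy, z=hλ:
  k1=λy_n ⇒ h·k1=z·y_n;  k2=λ(1+7/11z)y_n ⇒ h·k2=z(1+7/11z)y_n
  y_{n+1}/y_n = 1 + 1/8z + 7/8z(1+7/11z) = 1 + z + 49/88z²
  Hence R(z) = 1 + z + 49/88z².

Need |R(x)|<1, x<0.
x=-0.49: |R|=0.6437
R=1: x+49/88x²=0 ⇒ x=−88/49=-1.7959; min R=1−1/(4·49/88)=0.5510>−1
Confirm numerically:
  x=-1.653: |R|=0.86846 <1
  x=-1.342: |R|=0.66081 <1
  x=-1.133: |R|=0.58178 <1
  x=-2.254: |R|=1.57492 >1
  x=-2.242: |R|=1.55688 >1
  x=-1.931: |R|=1.14524 >1
So |R|<1 on (-1.7959, 0).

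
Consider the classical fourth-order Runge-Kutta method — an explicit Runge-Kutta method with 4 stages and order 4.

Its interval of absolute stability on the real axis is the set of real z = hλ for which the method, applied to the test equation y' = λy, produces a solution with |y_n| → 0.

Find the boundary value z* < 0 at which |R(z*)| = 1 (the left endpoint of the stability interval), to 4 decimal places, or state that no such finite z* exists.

Set f=λy, z=hλ:
  order 4, 4-stage ⇒ R(z)=1+z+z^2/2+z^3/6+z^4/24
  (e.g. R(-1.25)=0.30745, |R|=0.30745)

Boundary: |R(x)|=1, x<0.
x=-1.25: |R|=0.3075
|R(-2.5)|=0.6484 |R(-2.46)|=0.6106 |R(-2.45)|=0.6015
Bisect:
  x_lo=-3.0978 |R|=1.5829  x_hi=-0.2364 |R|=0.7894
  mid=-1.66712 |R|=0.27214 →hi
  mid=-2.38246 |R|=0.54418 →hi
  mid=-2.74014 |R|=0.93402 →hi
  mid=-2.91897 |R|=1.22098 →lo
  mid=-2.82955 |R|=1.06881 →lo
  mid=-2.78485 |R|=0.99932 →hi
  mid=-2.80720 |R|=1.03353 →lo
  mid=-2.79602 |R|=1.01630 →lo
  mid=-2.79043 |R|=1.00778 →lo
  mid=-2.78764 |R|=1.00354 →lo
  ...
  [-2.78537,-2.78519] ⇒ x*=-2.7853
Interval (-2.7853, 0).

left endpoint -2.7853.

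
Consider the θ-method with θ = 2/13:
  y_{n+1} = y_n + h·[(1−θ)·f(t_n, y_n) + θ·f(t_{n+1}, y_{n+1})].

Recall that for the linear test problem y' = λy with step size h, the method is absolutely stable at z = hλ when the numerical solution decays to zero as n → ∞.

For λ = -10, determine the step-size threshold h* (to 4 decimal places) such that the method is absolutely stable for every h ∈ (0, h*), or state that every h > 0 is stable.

With y'=λy (z=hλ):
  y_{n+1} = y_n + z·[11/13·y_n + 2/13·y_{n+1}] ⇒ (1 − 2/13z)y_{n+1} = (1 + 11/13z)y_n
  ⇒ R(z) = (1 + 11/13z)/(1 − 2/13z).

Find x<0 with |R(x)|<1.
x=-1.77: |R|=0.3912
R=−1: 1+11/13x = −1+2/13x ⇒ -9/13x=2 ⇒ x=2/(-9/13)=-2.8889
Confirm numerically:
  x=-1.587: |R|=0.27557 <1
  x=-1.437: |R|=0.17683 <1
  x=-1.355: |R|=0.12126 <1
  x=-3.209: |R|=1.14837 >1
  x=-3.109: |R|=1.10308 >1
So |R|<1 on (-2.8889, 0).

(-2.8889,0); λ=-10 ⇒ h* = (26/9)/10 = 0.2889.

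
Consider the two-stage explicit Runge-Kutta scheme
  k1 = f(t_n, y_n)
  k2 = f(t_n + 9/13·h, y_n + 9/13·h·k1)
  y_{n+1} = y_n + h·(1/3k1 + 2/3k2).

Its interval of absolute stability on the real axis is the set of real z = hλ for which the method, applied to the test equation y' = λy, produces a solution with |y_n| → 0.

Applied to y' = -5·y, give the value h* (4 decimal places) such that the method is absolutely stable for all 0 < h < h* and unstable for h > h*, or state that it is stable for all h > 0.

With y'=λy (z=hλ):
  k1=λy_n ⇒ h·k1=z·y_n;  k2=λ(1+9/13z)y_n ⇒ h·k2=z(1+9/13z)y_n
  y_{n+1}/y_n = 1 + 1/3z + 2/3z(1+9/13z) = 1 + z + 6/13z²
  ⇒ R(z) = 1 + z + 6/13z².

Solve |R(x)|<1 on ℝ⁻.
x=-1.02: |R|=0.4602
R=1: x+6/13x²=0 ⇒ x=−13/6=-2.1667; min R=1−1/(4·6/13)=0.4583>−1
Confirm numerically:
  x=-1.805: |R|=0.69870 <1
  x=-0.932: |R|=0.46890 <1
  x=-0.922: |R|=0.47035 <1
  x=-2.722: |R|=1.69767 >1
  x=-2.193: |R|=1.02665 >1
So |R|<1 on (-2.1667, 0).

(-2.1667,0); λ=-5 ⇒ h* = (13/6)/5 = 0.4333.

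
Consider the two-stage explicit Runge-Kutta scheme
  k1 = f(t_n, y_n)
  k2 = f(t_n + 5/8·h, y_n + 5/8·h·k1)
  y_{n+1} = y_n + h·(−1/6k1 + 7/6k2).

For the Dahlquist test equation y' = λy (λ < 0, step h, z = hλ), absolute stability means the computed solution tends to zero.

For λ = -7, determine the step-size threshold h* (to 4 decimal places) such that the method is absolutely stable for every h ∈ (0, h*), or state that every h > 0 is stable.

(-1.3714,0); λ=-7 ⇒ h* = (48/35)/7 = 0.1959.

On y'=λy, z=hλ:
  k1=λy_n ⇒ h·k1=z·y_n;  k2=λ(1+5/8z)y_n ⇒ h·k2=z(1+5/8z)y_n
  y_{n+1}/y_n = 1 − 1/6z + 7/6z(1+5/8z) = 1 + z + 35/48z²
  so R(z) = 1 + z + 35/48z².

Need |R(x)|<1, x<0.
x=-1.64: |R|=1.3212
R=1: x+35/48x²=0 ⇒ x=−48/35=-1.3714; min R=1−1/(4·35/48)=0.6571>−1
Confirm numerically:
  x=-1.282: |R|=0.91640 <1
  x=-1.115: |R|=0.79152 <1
  x=-0.622: |R|=0.66010 <1
  x=-1.626: |R|=1.30183 >1
  x=-1.403: |R|=1.03230 >1
So |R|<1 on (-1.3714, 0).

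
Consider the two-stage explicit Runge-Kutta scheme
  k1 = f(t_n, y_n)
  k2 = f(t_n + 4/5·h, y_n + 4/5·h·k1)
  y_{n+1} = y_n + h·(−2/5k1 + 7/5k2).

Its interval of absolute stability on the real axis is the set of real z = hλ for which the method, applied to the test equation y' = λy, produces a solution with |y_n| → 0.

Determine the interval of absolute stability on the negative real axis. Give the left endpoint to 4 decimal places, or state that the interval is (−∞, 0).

Test eqn y'=λy, z=hλ:
  k1=λy_n ⇒ h·k1=z·y_n;  k2=λ(1+4/5z)y_n ⇒ h·k2=z(1+4/5z)y_n
  y_{n+1}/y_n = 1 − 2/5z + 7/5z(1+4/5z) = 1 + z + 28/25z²
  Hence R(z) = 1 + z + 28/25z².

Solve |R(x)|<1 on ℝ⁻.
x=-1.33: |R|=1.6512
R=1: x+28/25x²=0 ⇒ x=−25/28=-0.8929; min R=1−1/(4·28/25)=0.7768>−1
Confirm numerically:
  x=-0.799: |R|=0.91601 <1
  x=-0.772: |R|=0.89550 <1
  x=-0.729: |R|=0.86621 <1
  x=-1.251: |R|=1.50180 >1
  x=-0.965: |R|=1.07797 >1
Stable set (-0.8929, 0).

(-0.8929, 0).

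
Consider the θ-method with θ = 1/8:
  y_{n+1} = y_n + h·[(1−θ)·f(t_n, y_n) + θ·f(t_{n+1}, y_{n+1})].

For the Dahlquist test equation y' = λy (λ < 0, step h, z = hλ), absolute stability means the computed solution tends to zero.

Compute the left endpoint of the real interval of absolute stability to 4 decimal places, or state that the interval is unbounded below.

With y'=λy (z=hλ):
  y_{n+1} = y_n + z·[7/8·y_n + 1/8·y_{n+1}] ⇒ (1 − 1/8z)y_{n+1} = (1 + 7/8z)y_n
  so R(z) = (1 + 7/8z)/(1 − 1/8z).

Solve |R(x)|<1 on ℝ⁻.
x=-0.92: |R|=0.1749
R=−1: 1+7/8x = −1+1/8x ⇒ -3/4x=2 ⇒ x=2/(-3/4)=-2.6667
Confirm numerically:
  x=-2.049: |R|=0.63121 <1
  x=-1.830: |R|=0.48932 <1
  x=-1.162: |R|=0.01463 <1
  x=-3.007: |R|=1.18552 >1
  x=-2.833: |R|=1.09213 >1
  x=-2.756: |R|=1.04983 >1
Interval (-2.6667, 0).

z* = -2.6667.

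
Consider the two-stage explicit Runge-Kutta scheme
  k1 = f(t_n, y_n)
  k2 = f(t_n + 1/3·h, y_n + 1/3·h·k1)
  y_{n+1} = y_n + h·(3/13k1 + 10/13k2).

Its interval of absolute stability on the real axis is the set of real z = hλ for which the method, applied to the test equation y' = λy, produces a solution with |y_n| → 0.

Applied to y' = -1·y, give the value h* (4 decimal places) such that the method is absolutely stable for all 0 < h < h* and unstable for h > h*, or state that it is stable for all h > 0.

(-3.9000,0); λ=-1 ⇒ h* = (39/10)/1 = 3.9000.

Test eqn y'=λy, z=hλ:
  k1=λy_n ⇒ h·k1=z·y_n;  k2=λ(1+1/3z)y_n ⇒ h·k2=z(1+1/3z)y_n
  y_{n+1}/y_n = 1 + 3/13z + 10/13z(1+1/3z) = 1 + z + 10/39z²
  R(z) = 1 + z + 10/39z².

Solve |R(x)|<1 on ℝ⁻.
x=-0.42: |R|=0.6252
R=1: x+10/39x²=0 ⇒ x=−39/10=-3.9000; min R=1−1/(4·10/39)=0.0250>−1
Confirm numerically:
  x=-3.503: |R|=0.64341 <1
  x=-2.509: |R|=0.10512 <1
  x=-2.302: |R|=0.05677 <1
  x=-1.590: |R|=0.05823 <1
  x=-4.239: |R|=1.36847 >1
  x=-4.109: |R|=1.22020 >1
Stable set (-3.9000, 0).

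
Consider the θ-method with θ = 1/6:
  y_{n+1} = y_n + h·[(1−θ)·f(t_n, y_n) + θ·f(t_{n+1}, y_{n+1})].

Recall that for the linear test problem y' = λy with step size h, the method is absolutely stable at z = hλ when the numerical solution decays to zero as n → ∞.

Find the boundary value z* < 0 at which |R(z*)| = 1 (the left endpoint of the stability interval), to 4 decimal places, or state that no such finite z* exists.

Set f=λy, z=hλ:
  y_{n+1} = y_n + z·[5/6·y_n + 1/6·y_{n+1}] ⇒ (1 − 1/6z)y_{n+1} = (1 + 5/6z)y_n
  ⇒ R(z) = (1 + 5/6z)/(1 − 1/6z).

Solve |R(x)|<1 on ℝ⁻.
x=-0.98: |R|=0.1576
R=−1: 1+5/6x = −1+1/6x ⇒ -2/3x=2 ⇒ x=2/(-2/3)=-3.0000
Confirm numerically:
  x=-2.277: |R|=0.65060 <1
  x=-2.171: |R|=0.59417 <1
  x=-1.892: |R|=0.43842 <1
  x=-3.158: |R|=1.06901 >1
  x=-3.064: |R|=1.02824 >1
So |R|<1 on (-3.0000, 0).

z* = -3.0000.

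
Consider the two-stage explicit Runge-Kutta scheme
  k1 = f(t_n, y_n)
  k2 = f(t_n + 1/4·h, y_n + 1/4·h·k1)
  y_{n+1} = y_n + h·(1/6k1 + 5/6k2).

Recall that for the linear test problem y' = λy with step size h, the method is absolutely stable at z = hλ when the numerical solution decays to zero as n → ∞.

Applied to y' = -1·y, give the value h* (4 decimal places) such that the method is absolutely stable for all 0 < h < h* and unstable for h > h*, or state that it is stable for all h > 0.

(-4.8000,0); λ=-1 ⇒ h* = (24/5)/1 = 4.8000.

Set f=λy, z=hλ:
  k1=λy_n ⇒ h·k1=z·y_n;  k2=λ(1+1/4z)y_n ⇒ h·k2=z(1+1/4z)y_n
  y_{n+1}/y_n = 1 + 1/6z + 5/6z(1+1/4z) = 1 + z + 5/24z²
  so R(z) = 1 + z + 5/24z².

Need |R(x)|<1, x<0.
x=-1.58: |R|=0.0599
R=1: x+5/24x²=0 ⇒ x=−24/5=-4.8000; min R=1−1/(4·5/24)=-0.2000>−1
Confirm numerically:
  x=-4.014: |R|=0.34271 <1
  x=-3.579: |R|=0.08959 <1
  x=-3.558: |R|=0.07937 <1
  x=-5.374: |R|=1.64264 >1
  x=-5.285: |R|=1.53401 >1
  x=-4.928: |R|=1.13141 >1
Interval (-4.8000, 0).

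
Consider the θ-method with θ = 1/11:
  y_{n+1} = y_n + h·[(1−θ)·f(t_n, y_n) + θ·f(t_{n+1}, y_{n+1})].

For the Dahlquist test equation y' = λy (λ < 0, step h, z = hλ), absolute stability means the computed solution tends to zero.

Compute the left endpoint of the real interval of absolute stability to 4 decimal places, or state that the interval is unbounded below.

With y'=λy (z=hλ):
  y_{n+1} = y_n + z·[10/11·y_n + 1/11·y_{n+1}] ⇒ (1 − 1/11z)y_{n+1} = (1 + 10/11z)y_n
  so R(z) = (1 + 10/11z)/(1 − 1/11z).

Solve |R(x)|<1 on ℝ⁻.
x=-0.44: |R|=0.5769
R=−1: 1+10/11x = −1+1/11x ⇒ -9/11x=2 ⇒ x=2/(-9/11)=-2.4444
Confirm numerically:
  x=-2.248: |R|=0.86655 <1
  x=-1.879: |R|=0.60486 <1
  x=-1.597: |R|=0.39454 <1
  x=-2.645: |R|=1.13228 >1
  x=-2.530: |R|=1.05691 >1
So |R|<1 on (-2.4444, 0).

z* = -2.4444.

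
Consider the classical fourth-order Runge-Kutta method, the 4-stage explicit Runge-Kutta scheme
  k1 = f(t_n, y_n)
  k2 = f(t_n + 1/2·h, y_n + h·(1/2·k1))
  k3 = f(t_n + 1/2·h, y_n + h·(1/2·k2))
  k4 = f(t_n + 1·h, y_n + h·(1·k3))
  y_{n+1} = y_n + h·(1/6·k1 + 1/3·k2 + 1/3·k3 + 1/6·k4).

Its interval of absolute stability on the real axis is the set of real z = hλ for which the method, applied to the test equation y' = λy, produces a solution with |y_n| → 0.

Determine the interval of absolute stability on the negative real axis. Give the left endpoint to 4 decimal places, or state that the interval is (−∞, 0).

With y'=λy (z=hλ):
  order 4, 4-stage ⇒ R(z)=1+z+z^2/2+z^3/6+z^4/24
  (e.g. R(-0.65)=0.52292, |R|=0.52292)

Boundary: |R(x)|=1, x<0.
x=-0.65: |R|=0.5229
|R(-2.11)|=0.3763 |R(-1.97)|=0.3238 |R(-1.56)|=0.2708
Bisect:
  x_lo=-3.3118 |R|=2.1307  x_hi=-0.1934 |R|=0.8241
  mid=-1.75262 |R|=0.27910 →hi
  mid=-2.53222 |R|=0.68084 →hi
  mid=-2.92202 |R|=1.22649 →lo
  mid=-2.72712 |R|=0.91578 →hi
  mid=-2.82457 |R|=1.06085 →lo
  mid=-2.77585 |R|=0.98585 →hi
  mid=-2.80021 |R|=1.02272 →lo
  ...
  [-2.78536,-2.78517] ⇒ x*=-2.7853
Interval (-2.7853, 0).

z∈(-2.7853,0).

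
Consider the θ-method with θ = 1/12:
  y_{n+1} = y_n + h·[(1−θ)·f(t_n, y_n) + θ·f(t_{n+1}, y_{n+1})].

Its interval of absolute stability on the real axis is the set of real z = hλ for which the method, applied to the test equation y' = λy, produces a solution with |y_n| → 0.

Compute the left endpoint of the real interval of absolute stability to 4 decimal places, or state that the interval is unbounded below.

Set f=λy, z=hλ:
  y_{n+1} = y_n + z·[11/12·y_n + 1/12·y_{n+1}] ⇒ (1 − 1/12z)y_{n+1} = (1 + 11/12z)y_n
  ⇒ R(z) = (1 + 11/12z)/(1 − 1/12z).

Find x<0 with |R(x)|<1.
x=-1.78: |R|=0.5501
R=−1: 1+11/12x = −1+1/12x ⇒ -5/6x=2 ⇒ x=2/(-5/6)=-2.4000
Confirm numerically:
  x=-2.330: |R|=0.95115 <1
  x=-1.939: |R|=0.66927 <1
  x=-1.641: |R|=0.44359 <1
  x=-1.138: |R|=0.03943 <1
  x=-2.756: |R|=1.24126 >1
  x=-2.429: |R|=1.02010 >1
Interval (-2.4000, 0).

z* = -2.4000.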